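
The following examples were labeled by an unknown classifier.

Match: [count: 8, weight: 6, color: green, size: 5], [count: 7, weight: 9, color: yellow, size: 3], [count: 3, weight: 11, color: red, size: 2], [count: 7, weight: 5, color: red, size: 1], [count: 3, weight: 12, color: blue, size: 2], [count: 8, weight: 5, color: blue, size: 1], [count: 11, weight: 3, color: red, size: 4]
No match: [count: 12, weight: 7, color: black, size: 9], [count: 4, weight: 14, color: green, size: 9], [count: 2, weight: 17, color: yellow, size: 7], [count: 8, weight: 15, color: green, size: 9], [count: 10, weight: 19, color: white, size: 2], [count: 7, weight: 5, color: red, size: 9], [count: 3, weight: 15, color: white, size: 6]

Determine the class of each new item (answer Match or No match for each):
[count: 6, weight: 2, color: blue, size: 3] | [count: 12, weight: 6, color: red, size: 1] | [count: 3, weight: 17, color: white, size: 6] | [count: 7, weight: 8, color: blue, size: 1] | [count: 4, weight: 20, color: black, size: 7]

Every 'Match' example satisfies: weight ≤ 12 AND size ≤ 5. None of the 'No match' examples do.
[count: 6, weight: 2, color: blue, size: 3]: weight = 2, size = 3, passes → Match. [count: 12, weight: 6, color: red, size: 1]: weight = 6, size = 1, passes → Match. [count: 3, weight: 17, color: white, size: 6]: weight = 17, size = 6, lacks this property → No match. [count: 7, weight: 8, color: blue, size: 1]: weight = 8, size = 1, passes → Match. [count: 4, weight: 20, color: black, size: 7]: weight = 20, size = 7, lacks this property → No match.

Match, Match, No match, Match, No match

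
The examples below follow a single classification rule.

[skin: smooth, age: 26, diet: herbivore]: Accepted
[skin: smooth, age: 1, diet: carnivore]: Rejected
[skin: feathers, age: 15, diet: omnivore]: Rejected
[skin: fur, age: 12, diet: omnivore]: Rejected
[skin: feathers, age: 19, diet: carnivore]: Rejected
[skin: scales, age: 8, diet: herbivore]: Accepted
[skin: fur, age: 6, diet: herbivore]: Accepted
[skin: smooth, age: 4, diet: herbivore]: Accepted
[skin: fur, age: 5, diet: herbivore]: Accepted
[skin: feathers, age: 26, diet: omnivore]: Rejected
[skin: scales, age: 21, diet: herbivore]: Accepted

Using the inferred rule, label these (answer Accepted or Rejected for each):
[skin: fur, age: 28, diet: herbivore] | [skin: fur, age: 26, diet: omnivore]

Accepted, Rejected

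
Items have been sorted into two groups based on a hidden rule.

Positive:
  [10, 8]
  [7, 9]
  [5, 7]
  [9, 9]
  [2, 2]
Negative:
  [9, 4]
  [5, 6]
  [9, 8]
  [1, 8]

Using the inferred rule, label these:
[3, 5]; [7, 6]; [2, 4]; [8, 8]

A rule that fits every label: sum is even — true of each 'Positive' example, false of each 'Negative' one.
[3, 5] — 3+5 = 8, hence Positive.
[7, 6] — 7+6 = 13, hence Negative.
[2, 4] — 2+4 = 6, hence Positive.
[8, 8] — 8+8 = 16, hence Positive.

Positive, Negative, Positive, Positive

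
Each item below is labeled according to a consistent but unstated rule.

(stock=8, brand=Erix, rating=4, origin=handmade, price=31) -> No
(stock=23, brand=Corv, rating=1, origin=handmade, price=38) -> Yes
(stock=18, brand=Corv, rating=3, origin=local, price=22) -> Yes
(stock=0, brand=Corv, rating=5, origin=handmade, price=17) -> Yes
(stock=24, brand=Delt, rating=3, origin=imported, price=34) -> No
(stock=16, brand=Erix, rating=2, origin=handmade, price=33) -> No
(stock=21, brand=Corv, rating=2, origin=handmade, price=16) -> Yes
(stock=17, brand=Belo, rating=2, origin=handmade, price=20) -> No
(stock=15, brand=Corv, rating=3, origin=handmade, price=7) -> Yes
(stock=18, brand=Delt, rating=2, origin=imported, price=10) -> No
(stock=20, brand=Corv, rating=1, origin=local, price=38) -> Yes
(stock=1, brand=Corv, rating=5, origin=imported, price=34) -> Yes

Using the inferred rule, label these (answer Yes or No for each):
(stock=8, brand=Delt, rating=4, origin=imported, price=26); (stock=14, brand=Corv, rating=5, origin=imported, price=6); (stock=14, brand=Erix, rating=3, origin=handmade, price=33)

The pattern is that an item is 'Yes' exactly when: brand is Corv.
(stock=8, brand=Delt, rating=4, origin=imported, price=26): brand is Delt, fails the rule → No.
(stock=14, brand=Corv, rating=5, origin=imported, price=6): brand is Corv, satisfies this → Yes.
(stock=14, brand=Erix, rating=3, origin=handmade, price=33): brand is Erix, fails the rule → No.

No, Yes, No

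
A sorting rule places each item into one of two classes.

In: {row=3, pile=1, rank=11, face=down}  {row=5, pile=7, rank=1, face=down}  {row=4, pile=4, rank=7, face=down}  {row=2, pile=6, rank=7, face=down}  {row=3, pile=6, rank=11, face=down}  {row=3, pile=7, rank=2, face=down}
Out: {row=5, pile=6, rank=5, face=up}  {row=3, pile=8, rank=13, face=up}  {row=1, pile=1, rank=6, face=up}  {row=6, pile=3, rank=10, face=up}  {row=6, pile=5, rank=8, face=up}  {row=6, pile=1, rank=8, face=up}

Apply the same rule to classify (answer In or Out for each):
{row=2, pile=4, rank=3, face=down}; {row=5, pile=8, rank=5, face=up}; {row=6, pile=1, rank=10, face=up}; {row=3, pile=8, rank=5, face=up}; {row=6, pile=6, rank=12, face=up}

In, Out, Out, Out, Out

The classifier is using: face is down.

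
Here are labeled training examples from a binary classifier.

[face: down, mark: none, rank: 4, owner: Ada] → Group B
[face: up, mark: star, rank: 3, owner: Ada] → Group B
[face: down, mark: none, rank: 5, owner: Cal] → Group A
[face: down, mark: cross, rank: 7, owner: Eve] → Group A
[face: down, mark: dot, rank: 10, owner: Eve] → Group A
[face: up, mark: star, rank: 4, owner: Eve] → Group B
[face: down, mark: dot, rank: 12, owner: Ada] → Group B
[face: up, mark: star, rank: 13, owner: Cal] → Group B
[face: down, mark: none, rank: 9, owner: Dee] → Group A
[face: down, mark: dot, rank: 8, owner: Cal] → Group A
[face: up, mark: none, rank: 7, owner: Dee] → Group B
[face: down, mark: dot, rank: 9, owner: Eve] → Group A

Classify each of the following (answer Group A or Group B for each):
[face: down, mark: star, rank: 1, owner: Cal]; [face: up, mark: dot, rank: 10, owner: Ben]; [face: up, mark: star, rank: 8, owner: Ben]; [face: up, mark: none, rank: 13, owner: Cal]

Group A, Group B, Group B, Group B

The common property of the 'Group A' items is: owner is not Ada AND face is down. No 'Group B' item has it.
[face: down, mark: star, rank: 1, owner: Cal]: Group A (owner is Cal, face is down).
[face: up, mark: dot, rank: 10, owner: Ben]: Group B (owner is Ben, face is up).
[face: up, mark: star, rank: 8, owner: Ben]: Group B (owner is Ben, face is up).
[face: up, mark: none, rank: 13, owner: Cal]: Group B (owner is Cal, face is up).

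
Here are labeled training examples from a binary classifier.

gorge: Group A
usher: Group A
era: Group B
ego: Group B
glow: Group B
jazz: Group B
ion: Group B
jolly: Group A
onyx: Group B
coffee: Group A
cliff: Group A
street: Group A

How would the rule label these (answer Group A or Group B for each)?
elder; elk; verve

Group A, Group B, Group A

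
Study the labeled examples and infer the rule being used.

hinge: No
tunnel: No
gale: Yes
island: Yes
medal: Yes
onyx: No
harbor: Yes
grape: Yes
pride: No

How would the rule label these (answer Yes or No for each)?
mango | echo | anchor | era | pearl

Yes, No, Yes, Yes, Yes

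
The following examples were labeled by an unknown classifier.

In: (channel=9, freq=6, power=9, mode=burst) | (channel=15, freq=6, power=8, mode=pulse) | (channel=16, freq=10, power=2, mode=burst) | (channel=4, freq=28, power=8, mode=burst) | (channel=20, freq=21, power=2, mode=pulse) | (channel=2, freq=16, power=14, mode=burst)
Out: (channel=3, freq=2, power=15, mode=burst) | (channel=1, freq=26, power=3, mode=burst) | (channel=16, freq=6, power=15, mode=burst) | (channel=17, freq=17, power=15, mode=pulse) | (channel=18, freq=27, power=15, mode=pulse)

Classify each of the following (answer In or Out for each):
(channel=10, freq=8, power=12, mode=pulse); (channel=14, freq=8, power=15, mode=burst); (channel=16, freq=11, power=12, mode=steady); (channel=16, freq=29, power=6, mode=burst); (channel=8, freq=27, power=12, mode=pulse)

The rule appears to be: power ≤ 14 AND channel ≥ 2.
(channel=10, freq=8, power=12, mode=pulse) — power = 12, channel = 10, hence In.
(channel=14, freq=8, power=15, mode=burst) — power = 15, channel = 14, hence Out.
(channel=16, freq=11, power=12, mode=steady) — power = 12, channel = 16, hence In.
(channel=16, freq=29, power=6, mode=burst) — power = 6, channel = 16, hence In.
(channel=8, freq=27, power=12, mode=pulse) — power = 12, channel = 8, hence In.

In, Out, In, In, In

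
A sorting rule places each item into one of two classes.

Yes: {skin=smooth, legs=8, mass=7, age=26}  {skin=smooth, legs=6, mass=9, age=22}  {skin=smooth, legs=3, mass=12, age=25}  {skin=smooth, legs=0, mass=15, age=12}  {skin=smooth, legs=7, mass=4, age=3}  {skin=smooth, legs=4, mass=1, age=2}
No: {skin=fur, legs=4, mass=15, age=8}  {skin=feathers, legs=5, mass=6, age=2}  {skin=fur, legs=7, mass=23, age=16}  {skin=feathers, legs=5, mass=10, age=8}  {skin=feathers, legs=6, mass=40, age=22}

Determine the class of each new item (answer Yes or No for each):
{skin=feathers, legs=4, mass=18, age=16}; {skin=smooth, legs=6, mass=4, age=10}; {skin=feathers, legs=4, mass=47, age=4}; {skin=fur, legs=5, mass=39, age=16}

The simplest hypothesis consistent with all the labels is: skin is smooth.
{skin=feathers, legs=4, mass=18, age=16} → skin is feathers → No. {skin=smooth, legs=6, mass=4, age=10} → skin is smooth → Yes. {skin=feathers, legs=4, mass=47, age=4} → skin is feathers → No. {skin=fur, legs=5, mass=39, age=16} → skin is fur → No.

No, Yes, No, No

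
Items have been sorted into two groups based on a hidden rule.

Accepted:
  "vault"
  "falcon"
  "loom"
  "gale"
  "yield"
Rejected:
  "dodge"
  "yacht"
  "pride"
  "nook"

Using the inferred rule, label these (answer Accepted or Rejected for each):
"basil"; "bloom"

Accepted, Accepted

Rule: contains 'l'. This holds for each 'Accepted' example and fails for each 'Rejected' one.
"basil": Accepted (has 'l'). "bloom": Accepted (has 'l').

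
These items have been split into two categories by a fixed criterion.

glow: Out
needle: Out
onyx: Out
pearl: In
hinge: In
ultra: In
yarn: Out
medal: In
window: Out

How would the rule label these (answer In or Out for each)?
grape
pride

In, In

The common property of the 'In' items is: odd length. No 'Out' item has it.
grape — length 5, hence In.
pride — length 5, hence In.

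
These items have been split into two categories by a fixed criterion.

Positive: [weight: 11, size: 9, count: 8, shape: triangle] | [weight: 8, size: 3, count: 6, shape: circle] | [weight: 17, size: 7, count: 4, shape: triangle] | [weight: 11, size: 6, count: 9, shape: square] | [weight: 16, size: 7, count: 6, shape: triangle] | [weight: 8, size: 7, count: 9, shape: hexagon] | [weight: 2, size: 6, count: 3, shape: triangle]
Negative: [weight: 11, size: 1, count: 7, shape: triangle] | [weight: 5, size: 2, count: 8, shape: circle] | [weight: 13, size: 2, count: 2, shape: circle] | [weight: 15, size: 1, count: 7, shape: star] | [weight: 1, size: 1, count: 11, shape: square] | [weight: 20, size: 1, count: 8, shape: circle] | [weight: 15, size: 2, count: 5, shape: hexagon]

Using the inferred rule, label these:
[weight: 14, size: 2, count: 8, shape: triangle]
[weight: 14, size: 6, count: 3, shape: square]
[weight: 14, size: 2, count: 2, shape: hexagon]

One predicate separates the groups cleanly: size ≥ 3.
[weight: 14, size: 2, count: 8, shape: triangle] → size = 2 → Negative.
[weight: 14, size: 6, count: 3, shape: square] → size = 6 → Positive.
[weight: 14, size: 2, count: 2, shape: hexagon] → size = 2 → Negative.

Negative, Positive, Negative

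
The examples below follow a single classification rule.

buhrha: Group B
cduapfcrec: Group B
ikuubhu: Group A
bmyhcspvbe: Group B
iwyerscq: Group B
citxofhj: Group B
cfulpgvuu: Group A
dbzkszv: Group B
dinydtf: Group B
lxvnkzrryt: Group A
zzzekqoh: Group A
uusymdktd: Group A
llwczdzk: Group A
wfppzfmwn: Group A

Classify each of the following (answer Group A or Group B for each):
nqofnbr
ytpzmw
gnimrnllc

Group B, Group B, Group A

The pattern is that an item is 'Group A' exactly when: has a double letter.
Group B: nqofnbr, since no doubled letter. Group B: ytpzmw, since no doubled letter. Group A: gnimrnllc, since 'll' doubled.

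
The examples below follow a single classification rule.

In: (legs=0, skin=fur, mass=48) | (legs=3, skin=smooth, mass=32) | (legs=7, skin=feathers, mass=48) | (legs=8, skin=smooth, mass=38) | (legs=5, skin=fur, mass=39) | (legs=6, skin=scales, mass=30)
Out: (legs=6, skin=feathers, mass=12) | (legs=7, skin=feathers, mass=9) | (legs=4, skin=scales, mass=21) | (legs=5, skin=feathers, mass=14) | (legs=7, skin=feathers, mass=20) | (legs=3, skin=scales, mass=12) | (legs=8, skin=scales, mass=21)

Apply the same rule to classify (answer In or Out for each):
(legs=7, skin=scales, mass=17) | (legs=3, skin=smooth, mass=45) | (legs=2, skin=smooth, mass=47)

Out, In, In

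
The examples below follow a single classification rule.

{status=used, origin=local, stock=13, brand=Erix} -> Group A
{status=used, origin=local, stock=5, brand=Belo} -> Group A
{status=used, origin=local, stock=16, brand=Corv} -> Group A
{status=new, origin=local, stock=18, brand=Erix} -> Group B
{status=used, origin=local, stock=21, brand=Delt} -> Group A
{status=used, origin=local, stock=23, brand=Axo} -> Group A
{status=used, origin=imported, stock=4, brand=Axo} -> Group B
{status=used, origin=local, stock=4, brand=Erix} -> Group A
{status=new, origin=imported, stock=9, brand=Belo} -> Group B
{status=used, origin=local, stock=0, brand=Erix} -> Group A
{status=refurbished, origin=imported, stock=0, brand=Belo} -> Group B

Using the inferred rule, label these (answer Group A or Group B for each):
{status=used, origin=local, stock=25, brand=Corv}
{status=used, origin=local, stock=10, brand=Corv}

The pattern is that an item is 'Group A' exactly when: status is used AND origin is local.
{status=used, origin=local, stock=25, brand=Corv}: status is used, origin is local — satisfies this, so Group A. {status=used, origin=local, stock=10, brand=Corv}: status is used, origin is local — satisfies this, so Group A.

Group A, Group A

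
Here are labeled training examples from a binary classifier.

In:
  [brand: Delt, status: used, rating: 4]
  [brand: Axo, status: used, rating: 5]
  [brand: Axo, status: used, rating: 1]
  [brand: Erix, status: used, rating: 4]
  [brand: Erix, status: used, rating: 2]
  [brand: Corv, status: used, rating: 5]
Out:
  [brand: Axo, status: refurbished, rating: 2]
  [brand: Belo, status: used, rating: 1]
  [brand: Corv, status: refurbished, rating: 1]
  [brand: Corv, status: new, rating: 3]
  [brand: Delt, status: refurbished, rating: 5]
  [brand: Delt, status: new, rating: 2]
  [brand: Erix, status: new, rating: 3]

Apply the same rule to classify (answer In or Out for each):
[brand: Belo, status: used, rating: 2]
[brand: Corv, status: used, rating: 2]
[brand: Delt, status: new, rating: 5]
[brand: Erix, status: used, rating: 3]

One predicate separates the groups cleanly: brand is not Belo AND status is used.
[brand: Belo, status: used, rating: 2]: brand is Belo, status is used, fails this test → Out. [brand: Corv, status: used, rating: 2]: brand is Corv, status is used, has this property → In. [brand: Delt, status: new, rating: 5]: brand is Delt, status is new, fails this test → Out. [brand: Erix, status: used, rating: 3]: brand is Erix, status is used, has this property → In.

Out, In, Out, In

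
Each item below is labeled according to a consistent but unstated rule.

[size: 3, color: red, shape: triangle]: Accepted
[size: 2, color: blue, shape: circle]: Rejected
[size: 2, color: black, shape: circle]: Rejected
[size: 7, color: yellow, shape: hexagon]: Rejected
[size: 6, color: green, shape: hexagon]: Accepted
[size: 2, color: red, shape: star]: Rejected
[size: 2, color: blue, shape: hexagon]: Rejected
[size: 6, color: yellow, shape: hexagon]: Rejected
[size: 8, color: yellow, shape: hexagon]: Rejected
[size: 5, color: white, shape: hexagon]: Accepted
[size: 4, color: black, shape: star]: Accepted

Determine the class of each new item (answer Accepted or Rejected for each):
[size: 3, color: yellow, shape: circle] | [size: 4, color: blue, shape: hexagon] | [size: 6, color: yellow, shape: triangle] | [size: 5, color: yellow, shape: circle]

Rejected, Accepted, Rejected, Rejected

The simplest hypothesis consistent with all the labels is: color is not yellow AND size ≥ 3.
[size: 3, color: yellow, shape: circle] — color is yellow, size = 3, hence Rejected.
[size: 4, color: blue, shape: hexagon] — color is blue, size = 4, hence Accepted.
[size: 6, color: yellow, shape: triangle] — color is yellow, size = 6, hence Rejected.
[size: 5, color: yellow, shape: circle] — color is yellow, size = 5, hence Rejected.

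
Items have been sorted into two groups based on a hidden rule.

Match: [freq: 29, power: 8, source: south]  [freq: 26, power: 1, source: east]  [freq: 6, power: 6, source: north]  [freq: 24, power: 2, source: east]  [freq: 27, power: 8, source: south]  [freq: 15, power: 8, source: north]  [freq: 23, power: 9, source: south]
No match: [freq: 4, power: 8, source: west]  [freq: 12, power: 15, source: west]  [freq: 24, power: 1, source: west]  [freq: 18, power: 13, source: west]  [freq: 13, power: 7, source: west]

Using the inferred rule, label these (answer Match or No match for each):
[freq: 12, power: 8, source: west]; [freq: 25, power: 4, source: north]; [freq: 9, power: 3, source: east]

The rule appears to be: source is not west.
No match: [freq: 12, power: 8, source: west], since source is west. Match: [freq: 25, power: 4, source: north], since source is north. Match: [freq: 9, power: 3, source: east], since source is east.

No match, Match, Match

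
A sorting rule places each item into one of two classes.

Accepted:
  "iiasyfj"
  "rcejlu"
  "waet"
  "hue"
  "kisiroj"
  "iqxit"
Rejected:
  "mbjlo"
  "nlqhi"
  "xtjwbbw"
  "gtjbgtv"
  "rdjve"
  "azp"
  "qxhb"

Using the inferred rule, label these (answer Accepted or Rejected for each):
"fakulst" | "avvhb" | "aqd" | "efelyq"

Accepted, Rejected, Rejected, Accepted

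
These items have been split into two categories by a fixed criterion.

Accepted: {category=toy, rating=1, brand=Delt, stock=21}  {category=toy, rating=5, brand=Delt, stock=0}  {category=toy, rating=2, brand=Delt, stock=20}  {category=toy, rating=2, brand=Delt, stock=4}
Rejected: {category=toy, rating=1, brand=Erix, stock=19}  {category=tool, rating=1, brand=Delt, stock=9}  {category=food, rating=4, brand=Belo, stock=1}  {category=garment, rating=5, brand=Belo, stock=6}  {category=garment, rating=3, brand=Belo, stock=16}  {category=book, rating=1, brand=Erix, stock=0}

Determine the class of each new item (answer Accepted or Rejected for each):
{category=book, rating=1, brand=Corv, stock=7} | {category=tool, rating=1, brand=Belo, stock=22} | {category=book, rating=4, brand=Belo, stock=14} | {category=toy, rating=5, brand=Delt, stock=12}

Rejected, Rejected, Rejected, Accepted

The distinguishing property — brand is Delt AND category is toy — holds for all the 'Accepted' cases and none of the 'Rejected' cases.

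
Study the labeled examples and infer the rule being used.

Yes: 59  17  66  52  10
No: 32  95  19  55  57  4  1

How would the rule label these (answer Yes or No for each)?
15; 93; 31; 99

The rule appears to be: ≡ 3 (mod 7).
15: No (15 mod 7 = 1).
93: No (93 mod 7 = 2).
31: Yes (31 mod 7 = 3).
99: No (99 mod 7 = 1).

No, No, Yes, No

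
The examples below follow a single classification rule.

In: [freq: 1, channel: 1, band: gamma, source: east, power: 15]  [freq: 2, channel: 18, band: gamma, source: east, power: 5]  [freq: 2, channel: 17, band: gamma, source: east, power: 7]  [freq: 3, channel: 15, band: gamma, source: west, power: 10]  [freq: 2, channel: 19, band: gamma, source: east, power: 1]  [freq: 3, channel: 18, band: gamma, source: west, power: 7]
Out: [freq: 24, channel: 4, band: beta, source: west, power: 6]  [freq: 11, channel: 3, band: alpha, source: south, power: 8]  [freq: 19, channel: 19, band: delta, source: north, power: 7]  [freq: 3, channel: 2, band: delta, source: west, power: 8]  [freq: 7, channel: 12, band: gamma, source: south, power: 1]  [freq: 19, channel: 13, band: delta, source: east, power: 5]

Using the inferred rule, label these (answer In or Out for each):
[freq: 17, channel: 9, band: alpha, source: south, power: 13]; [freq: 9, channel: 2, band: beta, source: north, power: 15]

The pattern is that an item is 'In' exactly when: band is gamma AND freq ≤ 3.
[freq: 17, channel: 9, band: alpha, source: south, power: 13]: Out (band is alpha, freq = 17). [freq: 9, channel: 2, band: beta, source: north, power: 15]: Out (band is beta, freq = 9).

Out, Out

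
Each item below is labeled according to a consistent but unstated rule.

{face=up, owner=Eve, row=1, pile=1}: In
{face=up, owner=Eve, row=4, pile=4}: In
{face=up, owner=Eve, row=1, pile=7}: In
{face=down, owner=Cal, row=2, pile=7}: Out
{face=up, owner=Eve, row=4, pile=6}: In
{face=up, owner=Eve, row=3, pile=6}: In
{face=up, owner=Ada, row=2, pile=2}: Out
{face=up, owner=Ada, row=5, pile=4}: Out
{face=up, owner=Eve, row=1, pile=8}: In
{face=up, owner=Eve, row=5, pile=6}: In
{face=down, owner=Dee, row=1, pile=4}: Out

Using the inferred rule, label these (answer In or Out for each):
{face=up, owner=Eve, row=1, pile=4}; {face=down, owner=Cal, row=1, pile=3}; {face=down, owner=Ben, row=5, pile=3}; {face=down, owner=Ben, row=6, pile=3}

In, Out, Out, Out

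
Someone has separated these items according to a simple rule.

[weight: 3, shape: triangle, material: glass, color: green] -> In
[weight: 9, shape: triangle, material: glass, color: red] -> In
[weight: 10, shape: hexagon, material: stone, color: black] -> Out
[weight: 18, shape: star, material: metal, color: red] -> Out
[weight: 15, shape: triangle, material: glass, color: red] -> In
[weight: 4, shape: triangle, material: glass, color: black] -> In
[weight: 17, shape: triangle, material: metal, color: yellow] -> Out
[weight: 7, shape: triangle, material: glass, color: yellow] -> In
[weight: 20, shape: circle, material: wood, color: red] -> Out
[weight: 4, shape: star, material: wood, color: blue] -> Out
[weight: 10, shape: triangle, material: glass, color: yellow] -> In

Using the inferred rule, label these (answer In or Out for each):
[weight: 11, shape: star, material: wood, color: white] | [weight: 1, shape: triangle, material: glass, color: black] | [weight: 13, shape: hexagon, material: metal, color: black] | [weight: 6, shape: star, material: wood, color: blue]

Out, In, Out, Out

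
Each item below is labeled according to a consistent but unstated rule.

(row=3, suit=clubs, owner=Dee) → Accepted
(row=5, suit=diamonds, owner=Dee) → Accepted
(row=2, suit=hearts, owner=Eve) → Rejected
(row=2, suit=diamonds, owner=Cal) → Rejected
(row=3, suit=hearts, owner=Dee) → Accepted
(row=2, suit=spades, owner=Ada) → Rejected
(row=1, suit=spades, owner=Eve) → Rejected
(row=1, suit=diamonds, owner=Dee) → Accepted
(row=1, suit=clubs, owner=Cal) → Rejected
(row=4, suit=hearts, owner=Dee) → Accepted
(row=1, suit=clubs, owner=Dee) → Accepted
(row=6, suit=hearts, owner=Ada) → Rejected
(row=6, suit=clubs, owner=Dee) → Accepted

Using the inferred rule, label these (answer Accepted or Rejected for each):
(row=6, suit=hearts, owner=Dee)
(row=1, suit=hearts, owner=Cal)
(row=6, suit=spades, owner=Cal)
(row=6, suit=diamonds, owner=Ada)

The simplest hypothesis consistent with all the labels is: owner is Dee.
(row=6, suit=hearts, owner=Dee) → owner is Dee → Accepted.
(row=1, suit=hearts, owner=Cal) → owner is Cal → Rejected.
(row=6, suit=spades, owner=Cal) → owner is Cal → Rejected.
(row=6, suit=diamonds, owner=Ada) → owner is Ada → Rejected.

Accepted, Rejected, Rejected, Rejected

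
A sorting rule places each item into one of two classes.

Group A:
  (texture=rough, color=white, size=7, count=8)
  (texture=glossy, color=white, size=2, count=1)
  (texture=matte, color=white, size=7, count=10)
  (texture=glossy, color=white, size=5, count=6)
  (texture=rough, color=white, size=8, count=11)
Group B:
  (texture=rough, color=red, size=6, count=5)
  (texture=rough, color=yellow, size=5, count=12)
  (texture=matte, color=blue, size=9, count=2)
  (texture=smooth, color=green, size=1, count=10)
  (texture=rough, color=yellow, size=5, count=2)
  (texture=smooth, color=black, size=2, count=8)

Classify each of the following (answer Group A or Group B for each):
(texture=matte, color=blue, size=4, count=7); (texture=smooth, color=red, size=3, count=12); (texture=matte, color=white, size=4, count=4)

Group B, Group B, Group A

The simplest hypothesis consistent with all the labels is: color is white.
(texture=matte, color=blue, size=4, count=7) → color is blue → Group B. (texture=smooth, color=red, size=3, count=12) → color is red → Group B. (texture=matte, color=white, size=4, count=4) → color is white → Group A.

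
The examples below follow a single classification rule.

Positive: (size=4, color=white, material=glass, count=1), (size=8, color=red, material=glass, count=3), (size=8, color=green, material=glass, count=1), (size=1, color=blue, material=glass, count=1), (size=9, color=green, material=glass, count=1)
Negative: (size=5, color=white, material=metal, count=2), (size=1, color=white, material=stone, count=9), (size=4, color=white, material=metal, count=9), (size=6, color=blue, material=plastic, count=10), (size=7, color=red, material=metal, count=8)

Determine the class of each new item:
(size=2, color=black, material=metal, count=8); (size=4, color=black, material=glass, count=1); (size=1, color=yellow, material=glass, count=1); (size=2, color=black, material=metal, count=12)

The classifier is using: material is glass.
(size=2, color=black, material=metal, count=8) → material is metal → Negative.
(size=4, color=black, material=glass, count=1) → material is glass → Positive.
(size=1, color=yellow, material=glass, count=1) → material is glass → Positive.
(size=2, color=black, material=metal, count=12) → material is metal → Negative.

Negative, Positive, Positive, Negative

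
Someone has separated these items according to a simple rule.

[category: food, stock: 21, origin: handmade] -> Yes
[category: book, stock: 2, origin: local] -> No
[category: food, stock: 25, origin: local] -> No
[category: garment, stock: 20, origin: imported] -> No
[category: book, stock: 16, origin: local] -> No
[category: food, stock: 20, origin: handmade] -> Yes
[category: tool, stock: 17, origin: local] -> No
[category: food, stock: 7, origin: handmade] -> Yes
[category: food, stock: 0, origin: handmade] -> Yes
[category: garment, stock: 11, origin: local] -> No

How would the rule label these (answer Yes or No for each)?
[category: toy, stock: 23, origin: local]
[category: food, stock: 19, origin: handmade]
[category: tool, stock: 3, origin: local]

A rule that fits every label: origin is handmade — true of each 'Yes' example, false of each 'No' one.
[category: toy, stock: 23, origin: local]: origin is local — fails the rule, so No.
[category: food, stock: 19, origin: handmade]: origin is handmade — passes, so Yes.
[category: tool, stock: 3, origin: local]: origin is local — fails the rule, so No.

No, Yes, No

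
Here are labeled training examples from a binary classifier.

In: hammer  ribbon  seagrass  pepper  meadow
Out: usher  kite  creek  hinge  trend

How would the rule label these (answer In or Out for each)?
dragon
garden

In, In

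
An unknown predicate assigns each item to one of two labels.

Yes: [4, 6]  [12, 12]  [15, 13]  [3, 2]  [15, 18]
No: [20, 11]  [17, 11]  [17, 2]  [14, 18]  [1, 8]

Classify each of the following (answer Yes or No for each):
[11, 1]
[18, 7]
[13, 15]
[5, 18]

No, No, Yes, No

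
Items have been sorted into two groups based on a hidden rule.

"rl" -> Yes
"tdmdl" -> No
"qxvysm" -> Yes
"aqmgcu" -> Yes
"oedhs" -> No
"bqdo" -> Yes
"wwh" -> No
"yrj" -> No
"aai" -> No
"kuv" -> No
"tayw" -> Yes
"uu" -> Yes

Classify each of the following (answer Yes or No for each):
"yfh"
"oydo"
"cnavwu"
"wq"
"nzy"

No, Yes, Yes, Yes, No

Checking candidate rules against both groups, what survives is: even length.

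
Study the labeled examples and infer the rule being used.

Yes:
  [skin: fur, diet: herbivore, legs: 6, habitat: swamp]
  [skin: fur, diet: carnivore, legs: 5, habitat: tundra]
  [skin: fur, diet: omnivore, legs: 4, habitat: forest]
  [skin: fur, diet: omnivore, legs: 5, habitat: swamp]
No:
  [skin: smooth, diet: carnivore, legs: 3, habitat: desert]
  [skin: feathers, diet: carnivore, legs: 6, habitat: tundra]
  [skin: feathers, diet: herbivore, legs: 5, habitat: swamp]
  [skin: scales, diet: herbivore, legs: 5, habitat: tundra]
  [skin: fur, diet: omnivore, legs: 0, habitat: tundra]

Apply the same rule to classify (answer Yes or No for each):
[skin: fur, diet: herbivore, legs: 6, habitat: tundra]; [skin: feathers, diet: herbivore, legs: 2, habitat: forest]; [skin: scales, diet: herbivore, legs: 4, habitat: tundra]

Yes, No, No

The distinguishing property — skin is fur AND legs ≥ 3 — holds for all the 'Yes' cases and none of the 'No' cases.
[skin: fur, diet: herbivore, legs: 6, habitat: tundra] — skin is fur, legs = 6, hence Yes. [skin: feathers, diet: herbivore, legs: 2, habitat: forest] — skin is feathers, legs = 2, hence No. [skin: scales, diet: herbivore, legs: 4, habitat: tundra] — skin is scales, legs = 4, hence No.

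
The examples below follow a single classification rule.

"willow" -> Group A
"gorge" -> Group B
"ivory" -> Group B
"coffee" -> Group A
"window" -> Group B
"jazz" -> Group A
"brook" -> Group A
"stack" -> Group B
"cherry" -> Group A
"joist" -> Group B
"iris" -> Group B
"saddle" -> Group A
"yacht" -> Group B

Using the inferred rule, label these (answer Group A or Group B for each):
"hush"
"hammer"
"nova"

Group B, Group A, Group B

The pattern is that an item is 'Group A' exactly when: has a double letter.
Group B: "hush", since no doubled letter.
Group A: "hammer", since 'mm' doubled.
Group B: "nova", since no doubled letter.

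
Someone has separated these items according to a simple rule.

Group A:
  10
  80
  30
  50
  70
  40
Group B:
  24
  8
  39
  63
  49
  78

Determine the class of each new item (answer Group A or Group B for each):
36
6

The simplest hypothesis consistent with all the labels is: multiple of 5.
36: Group B (36 = 5·7 + 1). 6: Group B (6 = 5·1 + 1).

Group B, Group B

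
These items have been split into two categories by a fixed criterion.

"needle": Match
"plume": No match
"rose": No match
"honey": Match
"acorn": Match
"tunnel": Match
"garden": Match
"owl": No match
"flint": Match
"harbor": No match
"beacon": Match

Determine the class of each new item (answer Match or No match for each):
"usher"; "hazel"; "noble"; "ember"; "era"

A rule that fits every label: contains 'n' — true of each 'Match' example, false of each 'No match' one.
"usher": No match (no 'n'). "hazel": No match (no 'n'). "noble": Match (has 'n'). "ember": No match (no 'n'). "era": No match (no 'n').

No match, No match, Match, No match, No match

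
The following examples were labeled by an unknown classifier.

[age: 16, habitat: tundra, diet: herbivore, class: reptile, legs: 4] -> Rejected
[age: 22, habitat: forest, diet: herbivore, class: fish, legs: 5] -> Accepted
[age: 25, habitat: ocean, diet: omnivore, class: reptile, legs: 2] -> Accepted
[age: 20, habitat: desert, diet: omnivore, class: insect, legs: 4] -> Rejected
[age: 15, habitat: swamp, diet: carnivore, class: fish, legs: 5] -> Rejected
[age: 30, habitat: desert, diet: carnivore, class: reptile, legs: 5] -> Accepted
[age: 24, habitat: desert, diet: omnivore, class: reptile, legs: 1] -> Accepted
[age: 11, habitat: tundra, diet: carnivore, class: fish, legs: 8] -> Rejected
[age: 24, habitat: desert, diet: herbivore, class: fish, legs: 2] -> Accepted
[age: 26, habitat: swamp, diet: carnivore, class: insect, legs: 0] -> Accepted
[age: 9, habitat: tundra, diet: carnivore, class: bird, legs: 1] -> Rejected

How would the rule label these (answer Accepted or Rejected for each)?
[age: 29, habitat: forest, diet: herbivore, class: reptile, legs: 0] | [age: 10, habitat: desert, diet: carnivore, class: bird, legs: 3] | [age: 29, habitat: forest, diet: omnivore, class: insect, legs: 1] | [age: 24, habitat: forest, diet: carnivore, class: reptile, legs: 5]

Accepted, Rejected, Accepted, Accepted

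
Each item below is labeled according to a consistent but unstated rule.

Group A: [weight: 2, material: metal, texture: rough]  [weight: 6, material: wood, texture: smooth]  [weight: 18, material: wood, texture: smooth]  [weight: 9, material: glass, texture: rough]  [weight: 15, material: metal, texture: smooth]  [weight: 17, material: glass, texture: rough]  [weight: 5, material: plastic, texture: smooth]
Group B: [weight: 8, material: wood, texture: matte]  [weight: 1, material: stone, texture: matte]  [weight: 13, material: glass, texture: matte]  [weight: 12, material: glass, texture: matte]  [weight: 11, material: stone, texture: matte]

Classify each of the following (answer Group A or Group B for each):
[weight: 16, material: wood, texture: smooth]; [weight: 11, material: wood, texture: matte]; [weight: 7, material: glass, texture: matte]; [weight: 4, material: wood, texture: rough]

Group A, Group B, Group B, Group A

The simplest hypothesis consistent with all the labels is: texture is not matte.
[weight: 16, material: wood, texture: smooth]: texture is smooth — fits, so Group A.
[weight: 11, material: wood, texture: matte]: texture is matte — doesn't match, so Group B.
[weight: 7, material: glass, texture: matte]: texture is matte — doesn't match, so Group B.
[weight: 4, material: wood, texture: rough]: texture is rough — fits, so Group A.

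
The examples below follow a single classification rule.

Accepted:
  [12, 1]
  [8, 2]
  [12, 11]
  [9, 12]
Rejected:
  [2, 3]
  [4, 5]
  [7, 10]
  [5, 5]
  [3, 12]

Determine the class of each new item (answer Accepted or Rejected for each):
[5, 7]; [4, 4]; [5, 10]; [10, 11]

Rejected, Rejected, Rejected, Accepted

The classifier is using: first ≥ 8.
[5, 7]: first 5 — doesn't match, so Rejected.
[4, 4]: first 4 — doesn't match, so Rejected.
[5, 10]: first 5 — doesn't match, so Rejected.
[10, 11]: first 10 — meets the rule, so Accepted.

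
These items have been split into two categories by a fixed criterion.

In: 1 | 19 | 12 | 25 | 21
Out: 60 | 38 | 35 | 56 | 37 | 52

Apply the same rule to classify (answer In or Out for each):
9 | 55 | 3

In, Out, In

One predicate separates the groups cleanly: at most 25.
9: 9 ≤ 25 — matches, so In.
55: 55 > 25 — does not pass, so Out.
3: 3 ≤ 25 — matches, so In.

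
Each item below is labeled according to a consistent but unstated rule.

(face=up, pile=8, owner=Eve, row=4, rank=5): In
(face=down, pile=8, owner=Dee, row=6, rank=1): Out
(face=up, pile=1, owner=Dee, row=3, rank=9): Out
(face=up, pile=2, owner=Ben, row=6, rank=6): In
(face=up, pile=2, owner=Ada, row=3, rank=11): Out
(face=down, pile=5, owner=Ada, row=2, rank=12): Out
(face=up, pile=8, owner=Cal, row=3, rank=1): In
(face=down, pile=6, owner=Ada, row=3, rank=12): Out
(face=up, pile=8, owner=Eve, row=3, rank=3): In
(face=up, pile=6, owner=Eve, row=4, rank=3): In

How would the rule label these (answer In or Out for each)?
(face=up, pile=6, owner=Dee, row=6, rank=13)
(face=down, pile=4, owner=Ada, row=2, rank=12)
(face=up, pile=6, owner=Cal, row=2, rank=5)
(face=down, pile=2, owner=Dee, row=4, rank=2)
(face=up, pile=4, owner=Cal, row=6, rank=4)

A rule that fits every label: face is up AND rank ≤ 6 — true of each 'In' example, false of each 'Out' one.
(face=up, pile=6, owner=Dee, row=6, rank=13) — face is up, rank = 13, hence Out. (face=down, pile=4, owner=Ada, row=2, rank=12) — face is down, rank = 12, hence Out. (face=up, pile=6, owner=Cal, row=2, rank=5) — face is up, rank = 5, hence In. (face=down, pile=2, owner=Dee, row=4, rank=2) — face is down, rank = 2, hence Out. (face=up, pile=4, owner=Cal, row=6, rank=4) — face is up, rank = 4, hence In.

Out, Out, In, Out, In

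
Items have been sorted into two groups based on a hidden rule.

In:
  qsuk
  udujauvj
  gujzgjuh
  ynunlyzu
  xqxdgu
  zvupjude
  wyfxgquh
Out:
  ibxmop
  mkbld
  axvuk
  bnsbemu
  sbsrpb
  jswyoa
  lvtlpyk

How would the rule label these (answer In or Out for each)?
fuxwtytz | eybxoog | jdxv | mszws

A rule that fits every label: even length AND contains 'u' — true of each 'In' example, false of each 'Out' one.
fuxwtytz → length 8, has 'u' → In.
eybxoog → length 7, no 'u' → Out.
jdxv → length 4, no 'u' → Out.
mszws → length 5, no 'u' → Out.

In, Out, Out, Out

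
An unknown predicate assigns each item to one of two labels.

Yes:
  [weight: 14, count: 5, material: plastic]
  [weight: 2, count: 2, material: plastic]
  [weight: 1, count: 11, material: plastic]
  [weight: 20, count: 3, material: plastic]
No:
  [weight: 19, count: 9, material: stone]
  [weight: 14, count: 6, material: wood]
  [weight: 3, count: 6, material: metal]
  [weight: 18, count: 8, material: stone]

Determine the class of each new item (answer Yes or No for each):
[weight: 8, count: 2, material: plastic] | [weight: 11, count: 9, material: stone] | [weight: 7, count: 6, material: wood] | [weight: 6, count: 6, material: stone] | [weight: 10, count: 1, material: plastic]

The common property of the 'Yes' items is: material is plastic. No 'No' item has it.

Yes, No, No, No, Yes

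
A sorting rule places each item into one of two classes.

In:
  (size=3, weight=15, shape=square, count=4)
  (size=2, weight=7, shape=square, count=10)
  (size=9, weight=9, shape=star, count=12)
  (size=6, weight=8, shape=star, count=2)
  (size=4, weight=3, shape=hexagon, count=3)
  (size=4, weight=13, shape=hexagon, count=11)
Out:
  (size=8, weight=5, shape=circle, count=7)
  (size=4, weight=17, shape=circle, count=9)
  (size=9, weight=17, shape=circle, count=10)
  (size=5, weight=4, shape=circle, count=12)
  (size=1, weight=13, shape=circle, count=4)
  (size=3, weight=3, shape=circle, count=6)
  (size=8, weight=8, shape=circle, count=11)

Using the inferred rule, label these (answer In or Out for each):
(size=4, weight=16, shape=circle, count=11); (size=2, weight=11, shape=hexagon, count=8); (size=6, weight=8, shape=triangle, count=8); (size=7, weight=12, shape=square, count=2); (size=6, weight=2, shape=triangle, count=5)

Out, In, In, In, In

The classifier is using: shape is not circle.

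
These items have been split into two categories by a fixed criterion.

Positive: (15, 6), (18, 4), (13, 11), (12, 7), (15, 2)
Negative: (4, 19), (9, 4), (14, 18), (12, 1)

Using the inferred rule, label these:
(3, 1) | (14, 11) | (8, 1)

The rule appears to be: first > second AND sum ≥ 17.
(3, 1): 3 > 1, 3+1 = 4 — does not satisfy this, so Negative.
(14, 11): 14 > 11, 14+11 = 25 — satisfies this, so Positive.
(8, 1): 8 > 1, 8+1 = 9 — does not satisfy this, so Negative.

Negative, Positive, Negative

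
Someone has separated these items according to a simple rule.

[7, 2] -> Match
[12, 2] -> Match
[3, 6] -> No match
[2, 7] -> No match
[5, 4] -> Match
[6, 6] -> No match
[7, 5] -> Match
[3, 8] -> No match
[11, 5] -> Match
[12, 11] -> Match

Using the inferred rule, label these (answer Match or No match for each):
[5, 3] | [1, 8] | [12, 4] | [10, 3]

'Match' ⟺ first > second.
[5, 3]: Match (5 > 3). [1, 8]: No match (1 < 8). [12, 4]: Match (12 > 4). [10, 3]: Match (10 > 3).

Match, No match, Match, Match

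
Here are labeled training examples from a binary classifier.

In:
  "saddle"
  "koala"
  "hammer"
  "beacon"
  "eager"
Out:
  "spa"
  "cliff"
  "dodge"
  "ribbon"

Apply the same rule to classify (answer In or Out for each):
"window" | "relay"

Out, In

The simplest hypothesis consistent with all the labels is: length ≥ 5 AND contains 'a'.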